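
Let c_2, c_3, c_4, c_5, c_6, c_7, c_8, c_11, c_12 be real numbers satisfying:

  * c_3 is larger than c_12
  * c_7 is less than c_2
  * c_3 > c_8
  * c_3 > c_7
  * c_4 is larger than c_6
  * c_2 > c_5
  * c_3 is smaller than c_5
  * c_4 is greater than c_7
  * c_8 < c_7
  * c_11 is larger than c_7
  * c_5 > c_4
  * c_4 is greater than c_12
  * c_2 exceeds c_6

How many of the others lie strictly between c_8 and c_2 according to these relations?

Chaining upward from c_8 reaches: c_7, c_4, c_11, c_3, c_5.
Chaining downward from c_2 reaches: c_12, c_7, c_6, c_4, c_3, c_5.
Strictly between c_8 and c_2 are those in both lists: c_7, c_4, c_3, c_5 — 4 elements.

4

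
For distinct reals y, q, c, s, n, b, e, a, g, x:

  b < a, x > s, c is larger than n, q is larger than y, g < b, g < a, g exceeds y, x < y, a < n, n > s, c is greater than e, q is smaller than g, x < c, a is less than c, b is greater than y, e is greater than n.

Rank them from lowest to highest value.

Each adjacent pair is fixed by a given relation: s < x; x < y; y < q; q < g; g < b; b < a; a < n; n < e; e < c. Chaining them end to end gives the full order.

s < x < y < q < g < b < a < n < e < c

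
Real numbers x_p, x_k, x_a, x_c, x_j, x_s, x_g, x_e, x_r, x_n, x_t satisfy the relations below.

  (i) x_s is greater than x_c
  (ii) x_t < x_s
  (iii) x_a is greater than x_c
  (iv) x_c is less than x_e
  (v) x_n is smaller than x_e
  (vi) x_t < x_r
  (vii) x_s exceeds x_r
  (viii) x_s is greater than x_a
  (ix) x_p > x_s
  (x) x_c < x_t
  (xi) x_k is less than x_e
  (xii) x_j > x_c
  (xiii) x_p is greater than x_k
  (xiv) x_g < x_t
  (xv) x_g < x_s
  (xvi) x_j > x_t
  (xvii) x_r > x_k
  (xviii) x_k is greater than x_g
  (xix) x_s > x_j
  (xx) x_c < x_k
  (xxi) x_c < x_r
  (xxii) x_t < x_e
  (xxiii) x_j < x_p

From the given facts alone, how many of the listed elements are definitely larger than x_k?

4

The elements the relations force above x_k are x_r, x_s, x_e, x_p — no chain reaches any other.
That is 4.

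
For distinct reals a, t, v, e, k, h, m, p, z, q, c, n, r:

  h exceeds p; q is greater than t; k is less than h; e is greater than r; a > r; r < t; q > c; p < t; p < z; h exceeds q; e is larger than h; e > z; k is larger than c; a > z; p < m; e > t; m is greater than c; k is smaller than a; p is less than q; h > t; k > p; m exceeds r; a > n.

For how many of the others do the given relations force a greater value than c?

Directly above c: k, q, m.
One step further: h, a (5 so far).
One step further: e (6 so far).
No other element is forced above c by the given relations, so the count is 6.

6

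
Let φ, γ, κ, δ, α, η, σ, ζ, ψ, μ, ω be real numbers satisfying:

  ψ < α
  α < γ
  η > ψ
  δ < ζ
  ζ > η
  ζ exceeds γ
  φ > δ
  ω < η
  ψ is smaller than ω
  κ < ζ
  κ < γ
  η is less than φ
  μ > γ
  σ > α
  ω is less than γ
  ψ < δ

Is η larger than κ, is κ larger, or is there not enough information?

undetermined

Following every chain through κ: above κ we get γ, ζ, μ.
η is not reached, and no chain runs the other way from η to κ.
So the given relations leave the order of κ and η undetermined.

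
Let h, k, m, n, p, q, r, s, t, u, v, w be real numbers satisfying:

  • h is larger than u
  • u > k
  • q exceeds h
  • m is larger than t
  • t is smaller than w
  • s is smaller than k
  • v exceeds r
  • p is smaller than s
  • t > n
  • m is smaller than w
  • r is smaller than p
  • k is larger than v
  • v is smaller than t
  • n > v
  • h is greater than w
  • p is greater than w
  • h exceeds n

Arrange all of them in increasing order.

r < v < n < t < m < w < p < s < k < u < h < q

The consecutive links are each given: r < v; v < n; n < t; t < m; m < w; w < p; p < s; s < k; k < u; u < h; h < q.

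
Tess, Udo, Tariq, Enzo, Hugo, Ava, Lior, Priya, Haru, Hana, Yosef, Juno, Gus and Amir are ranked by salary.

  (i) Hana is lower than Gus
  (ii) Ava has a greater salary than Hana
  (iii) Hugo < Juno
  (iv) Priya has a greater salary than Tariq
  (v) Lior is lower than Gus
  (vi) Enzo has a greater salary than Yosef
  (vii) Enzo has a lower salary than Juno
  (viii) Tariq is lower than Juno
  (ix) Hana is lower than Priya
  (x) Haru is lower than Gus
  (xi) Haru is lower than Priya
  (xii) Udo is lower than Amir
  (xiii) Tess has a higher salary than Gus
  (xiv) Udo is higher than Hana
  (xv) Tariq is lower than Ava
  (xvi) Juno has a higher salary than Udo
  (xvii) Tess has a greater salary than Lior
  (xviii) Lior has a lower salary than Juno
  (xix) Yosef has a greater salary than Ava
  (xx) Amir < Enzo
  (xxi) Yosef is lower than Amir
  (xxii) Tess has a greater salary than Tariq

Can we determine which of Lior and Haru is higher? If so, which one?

undetermined

Following every chain through Lior: above Lior we get Gus, Tess, Juno.
Haru is not reached, and no chain runs the other way from Haru to Lior.
So the given relations leave the order of Lior and Haru undetermined.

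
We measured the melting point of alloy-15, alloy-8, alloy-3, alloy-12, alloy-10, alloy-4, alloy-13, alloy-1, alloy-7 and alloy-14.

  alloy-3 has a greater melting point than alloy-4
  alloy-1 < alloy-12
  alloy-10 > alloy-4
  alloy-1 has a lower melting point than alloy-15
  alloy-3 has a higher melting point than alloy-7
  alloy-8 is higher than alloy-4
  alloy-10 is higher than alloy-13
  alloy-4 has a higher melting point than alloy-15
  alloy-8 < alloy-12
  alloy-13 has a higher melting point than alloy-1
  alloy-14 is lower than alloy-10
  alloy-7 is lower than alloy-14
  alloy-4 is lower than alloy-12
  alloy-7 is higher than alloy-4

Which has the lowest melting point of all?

alloy-1

alloy-15 is not least since alloy-1 < alloy-15; alloy-4 is not least since alloy-15 < alloy-4; alloy-8 is not least since alloy-4 < alloy-8; alloy-13 is not least since alloy-1 < alloy-13; alloy-7 is not least since alloy-4 < alloy-7; alloy-14 is not least since alloy-7 < alloy-14; alloy-10 is not least since alloy-4 < alloy-10; alloy-12 is not least since alloy-8 < alloy-12; alloy-3 is not least since alloy-4 < alloy-3.
Only alloy-1 has nothing below it, so alloy-1 is the lowest melting point.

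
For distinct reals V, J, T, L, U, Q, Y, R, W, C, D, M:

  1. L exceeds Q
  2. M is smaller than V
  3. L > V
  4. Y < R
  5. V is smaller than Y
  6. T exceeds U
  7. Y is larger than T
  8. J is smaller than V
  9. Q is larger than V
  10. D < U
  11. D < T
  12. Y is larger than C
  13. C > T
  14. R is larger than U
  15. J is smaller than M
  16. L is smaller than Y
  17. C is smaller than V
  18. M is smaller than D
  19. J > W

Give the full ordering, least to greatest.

Each adjacent pair is fixed by a given relation: W < J; J < M; M < D; D < U; U < T; T < C; C < V; V < Q; Q < L; L < Y; Y < R. Chaining them end to end gives the full order.

W < J < M < D < U < T < C < V < Q < L < Y < R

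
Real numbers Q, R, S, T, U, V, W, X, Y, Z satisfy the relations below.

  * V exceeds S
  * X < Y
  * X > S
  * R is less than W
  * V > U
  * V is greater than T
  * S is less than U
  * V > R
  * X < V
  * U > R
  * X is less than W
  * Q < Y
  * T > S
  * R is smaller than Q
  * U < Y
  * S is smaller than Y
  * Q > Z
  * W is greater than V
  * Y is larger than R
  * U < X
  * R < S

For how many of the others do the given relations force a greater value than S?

6

From S the given relations immediately reach U, X, T, Y, V.
From those, W — 6 in total.
No other element is forced above S by the given relations, so the count is 6.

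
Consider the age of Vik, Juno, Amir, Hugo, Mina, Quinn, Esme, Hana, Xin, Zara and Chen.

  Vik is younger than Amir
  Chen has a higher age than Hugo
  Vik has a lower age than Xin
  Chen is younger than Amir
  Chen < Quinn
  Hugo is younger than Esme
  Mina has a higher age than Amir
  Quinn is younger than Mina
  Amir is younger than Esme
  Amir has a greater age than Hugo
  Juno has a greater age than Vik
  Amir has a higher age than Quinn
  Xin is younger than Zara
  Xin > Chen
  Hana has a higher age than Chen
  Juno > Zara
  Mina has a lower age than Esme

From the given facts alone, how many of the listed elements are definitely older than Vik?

6

Directly above Vik: Xin, Amir, Juno.
One step further: Mina, Zara, Esme (6 so far).
Nothing else is reachable above Vik; 6 in all.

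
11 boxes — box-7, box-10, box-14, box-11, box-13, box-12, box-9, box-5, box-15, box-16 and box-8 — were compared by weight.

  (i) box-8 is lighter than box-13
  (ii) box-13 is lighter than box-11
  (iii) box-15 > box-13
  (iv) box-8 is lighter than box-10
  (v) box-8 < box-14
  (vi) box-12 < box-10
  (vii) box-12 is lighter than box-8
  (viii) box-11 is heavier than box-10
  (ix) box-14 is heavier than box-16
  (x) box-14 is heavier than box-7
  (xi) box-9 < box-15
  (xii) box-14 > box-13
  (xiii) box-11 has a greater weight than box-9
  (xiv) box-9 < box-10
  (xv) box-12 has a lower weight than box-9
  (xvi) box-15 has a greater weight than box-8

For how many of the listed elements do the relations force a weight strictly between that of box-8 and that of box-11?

2

The relations place box-8 below box-11. An element lies strictly between them when it is forced above box-8 and also forced below box-11.
Above box-8: {box-13, box-10, box-15, box-14}. Below box-11: {box-12, box-9, box-13, box-10}.
Intersection: {box-13, box-10} — 2.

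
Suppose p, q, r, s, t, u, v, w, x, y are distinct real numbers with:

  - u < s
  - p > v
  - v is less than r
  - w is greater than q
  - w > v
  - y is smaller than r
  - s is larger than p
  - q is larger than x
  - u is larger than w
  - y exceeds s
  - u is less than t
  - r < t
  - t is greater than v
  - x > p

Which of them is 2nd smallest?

p

Piecing the relations together gives one ordering: v < p < x < q < w < u < s < y < r < t.
Counting 2 from the smallest end gives p.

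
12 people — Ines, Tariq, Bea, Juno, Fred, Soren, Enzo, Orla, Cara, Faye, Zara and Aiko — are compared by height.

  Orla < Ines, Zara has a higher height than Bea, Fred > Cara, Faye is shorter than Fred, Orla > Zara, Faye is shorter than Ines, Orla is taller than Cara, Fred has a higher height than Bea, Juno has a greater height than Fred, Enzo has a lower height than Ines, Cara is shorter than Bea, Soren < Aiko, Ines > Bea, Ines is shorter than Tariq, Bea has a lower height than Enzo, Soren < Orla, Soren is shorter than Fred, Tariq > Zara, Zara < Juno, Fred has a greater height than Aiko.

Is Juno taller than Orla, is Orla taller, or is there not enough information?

Following every chain through Orla: above Orla we get Ines, Tariq; below Orla we get Cara, Soren, Bea, Zara.
Juno is not reached, and no chain runs the other way from Juno to Orla.
So the given relations leave the order of Orla and Juno undetermined.

undetermined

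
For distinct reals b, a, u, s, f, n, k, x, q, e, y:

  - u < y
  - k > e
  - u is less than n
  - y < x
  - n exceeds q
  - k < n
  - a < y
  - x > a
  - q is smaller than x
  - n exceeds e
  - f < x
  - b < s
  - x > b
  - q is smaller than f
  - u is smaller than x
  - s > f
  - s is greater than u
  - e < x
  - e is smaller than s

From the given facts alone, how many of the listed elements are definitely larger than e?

The elements the relations force above e are k, x, s, n — no chain reaches any other.
That is 4.

4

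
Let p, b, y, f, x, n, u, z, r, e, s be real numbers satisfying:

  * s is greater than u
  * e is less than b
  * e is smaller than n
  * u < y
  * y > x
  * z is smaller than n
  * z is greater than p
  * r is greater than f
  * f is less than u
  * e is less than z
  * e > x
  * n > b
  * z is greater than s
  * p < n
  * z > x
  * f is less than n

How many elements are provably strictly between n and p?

1

Chaining upward from p reaches: z.
Chaining downward from n reaches: f, u, x, s, e, z, b.
Strictly between p and n are those in both lists: z — 1 element.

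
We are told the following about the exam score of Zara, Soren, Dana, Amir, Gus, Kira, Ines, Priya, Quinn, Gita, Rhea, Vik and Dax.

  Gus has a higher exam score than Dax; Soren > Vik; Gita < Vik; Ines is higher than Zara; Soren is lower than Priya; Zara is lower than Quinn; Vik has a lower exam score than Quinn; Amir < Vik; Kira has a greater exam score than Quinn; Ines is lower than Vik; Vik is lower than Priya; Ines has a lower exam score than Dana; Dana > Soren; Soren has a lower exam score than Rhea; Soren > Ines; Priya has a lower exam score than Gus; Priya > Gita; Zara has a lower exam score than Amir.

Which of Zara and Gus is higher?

Zara < Ines < Vik < Soren < Priya < Gus, by transitivity through Ines, Vik, Soren, Priya.
So Zara < Gus; Gus is the higher of the two.

Gus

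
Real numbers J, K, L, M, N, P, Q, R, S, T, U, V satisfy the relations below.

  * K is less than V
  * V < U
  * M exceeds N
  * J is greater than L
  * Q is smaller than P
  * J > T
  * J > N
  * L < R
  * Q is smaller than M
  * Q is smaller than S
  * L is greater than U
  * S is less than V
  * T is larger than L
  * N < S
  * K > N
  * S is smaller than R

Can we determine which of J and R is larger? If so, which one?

Following every chain through R: below R we get N, K, Q, S, V, U, L.
J is not reached, and no chain runs the other way from J to R.
So the given relations leave the order of R and J undetermined.

undetermined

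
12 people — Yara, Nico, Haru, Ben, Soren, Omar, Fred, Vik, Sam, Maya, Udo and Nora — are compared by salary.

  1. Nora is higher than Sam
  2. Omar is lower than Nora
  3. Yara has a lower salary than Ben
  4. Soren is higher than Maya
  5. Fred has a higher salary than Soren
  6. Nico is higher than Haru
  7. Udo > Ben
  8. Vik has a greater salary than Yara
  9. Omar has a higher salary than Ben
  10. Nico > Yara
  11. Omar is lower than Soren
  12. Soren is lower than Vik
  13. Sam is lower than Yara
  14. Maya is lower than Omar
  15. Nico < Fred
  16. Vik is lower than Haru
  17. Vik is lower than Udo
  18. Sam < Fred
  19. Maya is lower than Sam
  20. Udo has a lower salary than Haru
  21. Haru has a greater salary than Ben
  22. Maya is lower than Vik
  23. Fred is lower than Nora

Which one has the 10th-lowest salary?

Nico

The consecutive relations fix a unique order: Maya < Sam < Yara < Ben < Omar < Soren < Vik < Udo < Haru < Nico < Fred < Nora.
Counting 10 from the smallest end gives Nico.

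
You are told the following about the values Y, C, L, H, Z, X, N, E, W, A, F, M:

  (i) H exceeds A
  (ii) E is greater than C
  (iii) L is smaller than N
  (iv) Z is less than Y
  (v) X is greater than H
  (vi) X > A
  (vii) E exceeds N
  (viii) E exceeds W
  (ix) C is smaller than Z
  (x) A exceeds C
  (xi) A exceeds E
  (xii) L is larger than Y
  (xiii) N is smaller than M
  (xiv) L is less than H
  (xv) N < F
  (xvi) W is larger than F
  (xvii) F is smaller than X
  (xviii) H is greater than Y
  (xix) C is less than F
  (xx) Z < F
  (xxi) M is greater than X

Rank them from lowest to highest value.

C < Z < Y < L < N < F < W < E < A < H < X < M

Nothing is placed below C, so it is least; from there C < Z; Z < Y; Y < L; L < N; N < F; F < W; W < E; E < A; A < H; H < X; X < M, each given directly.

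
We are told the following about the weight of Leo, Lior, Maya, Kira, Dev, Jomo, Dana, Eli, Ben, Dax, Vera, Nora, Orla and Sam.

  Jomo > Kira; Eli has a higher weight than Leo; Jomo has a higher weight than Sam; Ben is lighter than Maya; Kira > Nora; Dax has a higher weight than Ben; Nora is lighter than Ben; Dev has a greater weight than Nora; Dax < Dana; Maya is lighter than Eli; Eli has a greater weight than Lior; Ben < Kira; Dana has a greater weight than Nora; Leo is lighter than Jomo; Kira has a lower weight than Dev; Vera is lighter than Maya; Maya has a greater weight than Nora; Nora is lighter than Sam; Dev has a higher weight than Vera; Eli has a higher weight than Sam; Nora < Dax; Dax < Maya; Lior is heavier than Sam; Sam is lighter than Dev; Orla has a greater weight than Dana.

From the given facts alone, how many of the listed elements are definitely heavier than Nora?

11

From Nora the given relations immediately reach Ben, Sam, Dax, Dana, Kira, Maya, Dev.
From those, Jomo, Lior, Eli, Orla — 11 in total.
No other element is forced above Nora by the given relations, so the count is 11.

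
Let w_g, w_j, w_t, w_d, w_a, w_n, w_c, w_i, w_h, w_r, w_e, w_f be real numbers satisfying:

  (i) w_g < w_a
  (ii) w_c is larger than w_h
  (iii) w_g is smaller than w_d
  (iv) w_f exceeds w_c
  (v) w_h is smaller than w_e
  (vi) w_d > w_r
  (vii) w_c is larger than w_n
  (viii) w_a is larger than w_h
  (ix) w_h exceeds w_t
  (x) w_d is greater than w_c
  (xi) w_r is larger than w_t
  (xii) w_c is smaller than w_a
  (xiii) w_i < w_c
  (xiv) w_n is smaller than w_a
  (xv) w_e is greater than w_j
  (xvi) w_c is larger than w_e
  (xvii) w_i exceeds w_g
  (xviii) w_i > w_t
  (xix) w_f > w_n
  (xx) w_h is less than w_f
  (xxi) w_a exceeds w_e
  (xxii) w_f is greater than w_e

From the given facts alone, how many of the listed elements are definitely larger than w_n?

From w_n the given relations immediately reach w_c, w_a, w_f.
From those, w_d — 4 in total.
Nothing else is reachable above w_n; 4 in all.

4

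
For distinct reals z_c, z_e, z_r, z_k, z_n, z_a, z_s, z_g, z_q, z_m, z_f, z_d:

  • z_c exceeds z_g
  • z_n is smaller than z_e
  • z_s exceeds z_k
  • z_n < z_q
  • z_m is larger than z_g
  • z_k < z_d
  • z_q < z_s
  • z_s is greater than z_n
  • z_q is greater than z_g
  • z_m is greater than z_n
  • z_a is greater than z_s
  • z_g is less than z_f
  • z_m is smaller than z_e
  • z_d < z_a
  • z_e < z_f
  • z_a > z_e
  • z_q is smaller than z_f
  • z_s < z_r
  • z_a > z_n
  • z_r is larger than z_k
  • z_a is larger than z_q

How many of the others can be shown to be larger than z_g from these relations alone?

The elements the relations force above z_g are z_q, z_m, z_e, z_s, z_f, z_c, z_a, z_r — no chain reaches any other.
That is 8.

8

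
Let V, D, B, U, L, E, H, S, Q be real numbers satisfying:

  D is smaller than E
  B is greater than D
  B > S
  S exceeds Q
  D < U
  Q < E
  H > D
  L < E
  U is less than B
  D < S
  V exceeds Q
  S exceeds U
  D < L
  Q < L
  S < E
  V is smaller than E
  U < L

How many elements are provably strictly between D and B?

2

The relations place D below B. An element lies strictly between them when it is forced above D and also forced below B.
Above D: {U, L, S, H, E}. Below B: {Q, U, S}.
Intersection: {U, S} — 2.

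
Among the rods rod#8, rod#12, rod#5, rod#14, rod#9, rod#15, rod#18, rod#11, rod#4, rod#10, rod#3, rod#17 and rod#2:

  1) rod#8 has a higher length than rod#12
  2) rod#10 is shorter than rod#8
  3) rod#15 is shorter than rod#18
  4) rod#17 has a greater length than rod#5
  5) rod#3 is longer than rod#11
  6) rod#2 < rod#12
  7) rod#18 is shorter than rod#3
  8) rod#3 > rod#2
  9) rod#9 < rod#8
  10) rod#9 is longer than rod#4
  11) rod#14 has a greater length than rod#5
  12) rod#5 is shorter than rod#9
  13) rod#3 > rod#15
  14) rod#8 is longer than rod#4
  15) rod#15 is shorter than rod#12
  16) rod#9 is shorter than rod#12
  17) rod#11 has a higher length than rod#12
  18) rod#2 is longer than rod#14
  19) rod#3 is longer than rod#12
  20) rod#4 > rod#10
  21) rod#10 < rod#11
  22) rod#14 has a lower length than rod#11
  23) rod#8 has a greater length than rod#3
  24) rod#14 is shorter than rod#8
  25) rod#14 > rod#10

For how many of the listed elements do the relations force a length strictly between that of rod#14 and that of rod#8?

4

The relations place rod#14 below rod#8. An element lies strictly between them when it is forced above rod#14 and also forced below rod#8.
Above rod#14: {rod#2, rod#12, rod#11, rod#3}. Below rod#8: {rod#10, rod#5, rod#4, rod#9, rod#15, rod#2, rod#18, rod#12, rod#11, rod#3}.
Intersection: {rod#2, rod#12, rod#11, rod#3} — 4.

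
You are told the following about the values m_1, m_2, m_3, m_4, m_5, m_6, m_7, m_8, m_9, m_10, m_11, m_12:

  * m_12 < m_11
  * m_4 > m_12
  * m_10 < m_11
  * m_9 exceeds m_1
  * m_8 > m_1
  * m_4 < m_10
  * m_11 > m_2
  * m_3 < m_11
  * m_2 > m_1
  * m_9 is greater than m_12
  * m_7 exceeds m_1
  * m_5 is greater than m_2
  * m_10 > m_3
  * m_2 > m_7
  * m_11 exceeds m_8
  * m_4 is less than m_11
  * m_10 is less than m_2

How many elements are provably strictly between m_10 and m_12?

1

The relations place m_12 below m_10. An element lies strictly between them when it is forced above m_12 and also forced below m_10.
Above m_12: {m_9, m_4, m_2, m_11, m_5}. Below m_10: {m_4, m_3}.
Intersection: {m_4} — 1.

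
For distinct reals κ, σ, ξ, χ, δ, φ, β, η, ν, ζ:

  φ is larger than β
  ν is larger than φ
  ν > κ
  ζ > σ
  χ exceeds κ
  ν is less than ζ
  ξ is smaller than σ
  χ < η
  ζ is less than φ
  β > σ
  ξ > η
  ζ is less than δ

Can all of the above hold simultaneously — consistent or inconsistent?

Chaining the given relations yields φ < ν < ζ, so φ < ζ. But one relation states ζ < φ. These cannot both hold.

inconsistent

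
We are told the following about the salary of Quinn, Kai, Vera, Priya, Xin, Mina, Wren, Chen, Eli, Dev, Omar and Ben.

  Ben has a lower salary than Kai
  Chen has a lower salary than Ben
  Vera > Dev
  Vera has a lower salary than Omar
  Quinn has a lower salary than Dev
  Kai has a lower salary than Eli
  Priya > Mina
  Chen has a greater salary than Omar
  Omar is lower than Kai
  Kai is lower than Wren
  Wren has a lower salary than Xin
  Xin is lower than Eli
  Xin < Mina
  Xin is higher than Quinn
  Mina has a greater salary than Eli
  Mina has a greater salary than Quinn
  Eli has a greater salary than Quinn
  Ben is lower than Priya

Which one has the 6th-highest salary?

Kai

Piecing the relations together gives one ordering: Quinn < Dev < Vera < Omar < Chen < Ben < Kai < Wren < Xin < Eli < Mina < Priya.
The 6th largest is Kai.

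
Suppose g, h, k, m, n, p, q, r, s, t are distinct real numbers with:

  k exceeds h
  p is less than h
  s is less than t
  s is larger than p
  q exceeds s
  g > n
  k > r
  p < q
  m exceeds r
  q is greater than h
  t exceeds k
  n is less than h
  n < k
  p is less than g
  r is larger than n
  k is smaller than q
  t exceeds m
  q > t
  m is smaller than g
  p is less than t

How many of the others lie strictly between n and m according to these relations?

The relations place n below m. An element lies strictly between them when it is forced above n and also forced below m.
Above n: {h, r, g, k, t, q}. Below m: {r}.
Intersection: {r} — 1.

1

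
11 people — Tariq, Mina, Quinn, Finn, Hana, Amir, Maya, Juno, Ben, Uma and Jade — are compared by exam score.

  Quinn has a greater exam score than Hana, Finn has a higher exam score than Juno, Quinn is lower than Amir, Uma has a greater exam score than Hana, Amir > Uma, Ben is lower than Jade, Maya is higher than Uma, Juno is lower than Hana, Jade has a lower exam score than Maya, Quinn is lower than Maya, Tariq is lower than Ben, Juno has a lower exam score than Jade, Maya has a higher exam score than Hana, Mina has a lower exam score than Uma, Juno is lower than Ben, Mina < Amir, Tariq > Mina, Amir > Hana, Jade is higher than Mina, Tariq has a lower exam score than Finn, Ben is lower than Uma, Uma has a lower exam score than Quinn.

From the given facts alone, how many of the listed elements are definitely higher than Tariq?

7

Directly above Tariq: Ben, Finn.
One step further: Uma, Jade (4 so far).
One step further: Quinn, Maya, Amir (7 so far).
No other element is forced above Tariq by the given relations, so the count is 7.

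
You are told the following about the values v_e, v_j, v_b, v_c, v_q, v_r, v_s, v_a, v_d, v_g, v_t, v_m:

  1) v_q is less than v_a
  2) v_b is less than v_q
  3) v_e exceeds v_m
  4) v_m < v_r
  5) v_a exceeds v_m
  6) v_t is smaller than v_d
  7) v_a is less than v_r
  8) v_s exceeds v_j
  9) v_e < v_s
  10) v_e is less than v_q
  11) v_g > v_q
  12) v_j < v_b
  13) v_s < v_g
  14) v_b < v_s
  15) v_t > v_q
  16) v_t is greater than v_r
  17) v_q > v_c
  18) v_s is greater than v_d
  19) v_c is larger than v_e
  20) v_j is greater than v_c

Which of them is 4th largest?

Chaining the given pairs: v_m < v_e < v_c < v_j < v_b < v_q < v_a < v_r < v_t < v_d < v_s < v_g.
The 4th largest is v_t.

v_t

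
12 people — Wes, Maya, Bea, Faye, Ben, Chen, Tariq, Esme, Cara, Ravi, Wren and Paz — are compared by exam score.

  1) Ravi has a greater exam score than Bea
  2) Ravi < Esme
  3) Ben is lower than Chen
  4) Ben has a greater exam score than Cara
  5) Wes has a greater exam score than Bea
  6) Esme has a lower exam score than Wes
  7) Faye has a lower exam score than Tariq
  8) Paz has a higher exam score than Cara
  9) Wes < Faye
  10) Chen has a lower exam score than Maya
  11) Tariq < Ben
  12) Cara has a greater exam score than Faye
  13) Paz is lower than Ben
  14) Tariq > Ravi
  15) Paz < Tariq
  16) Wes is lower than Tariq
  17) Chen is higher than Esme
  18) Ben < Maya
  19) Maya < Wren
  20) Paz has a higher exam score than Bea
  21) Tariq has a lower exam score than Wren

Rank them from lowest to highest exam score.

Bea < Ravi < Esme < Wes < Faye < Cara < Paz < Tariq < Ben < Chen < Maya < Wren

The consecutive links are each given: Bea < Ravi; Ravi < Esme; Esme < Wes; Wes < Faye; Faye < Cara; Cara < Paz; Paz < Tariq; Tariq < Ben; Ben < Chen; Chen < Maya; Maya < Wren.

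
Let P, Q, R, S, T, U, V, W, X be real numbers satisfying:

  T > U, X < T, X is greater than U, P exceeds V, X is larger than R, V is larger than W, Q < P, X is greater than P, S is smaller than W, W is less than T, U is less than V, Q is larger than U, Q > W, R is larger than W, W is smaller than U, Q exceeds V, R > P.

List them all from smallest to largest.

Each adjacent pair is fixed by a given relation: S < W; W < U; U < V; V < Q; Q < P; P < R; R < X; X < T. Chaining them end to end gives the full order.

S < W < U < V < Q < P < R < X < T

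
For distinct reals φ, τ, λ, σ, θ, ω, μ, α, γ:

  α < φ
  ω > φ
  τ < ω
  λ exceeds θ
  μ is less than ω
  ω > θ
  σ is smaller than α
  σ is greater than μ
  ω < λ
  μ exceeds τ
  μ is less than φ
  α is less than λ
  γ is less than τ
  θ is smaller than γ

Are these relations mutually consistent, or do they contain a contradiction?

consistent

Every relation is compatible with θ < γ < τ < μ < σ < α < φ < ω < λ; the set is consistent.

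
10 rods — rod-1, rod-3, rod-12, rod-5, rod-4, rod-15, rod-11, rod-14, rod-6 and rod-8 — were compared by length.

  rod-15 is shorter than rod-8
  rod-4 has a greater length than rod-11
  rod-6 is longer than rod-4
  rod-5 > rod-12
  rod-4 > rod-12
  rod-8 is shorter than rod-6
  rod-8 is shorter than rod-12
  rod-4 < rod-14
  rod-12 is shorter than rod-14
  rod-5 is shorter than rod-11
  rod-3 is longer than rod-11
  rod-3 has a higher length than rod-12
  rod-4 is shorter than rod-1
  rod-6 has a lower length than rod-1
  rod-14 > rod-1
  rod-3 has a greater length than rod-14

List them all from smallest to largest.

rod-15 < rod-8 < rod-12 < rod-5 < rod-11 < rod-4 < rod-6 < rod-1 < rod-14 < rod-3

Each adjacent pair is fixed by a given relation: rod-15 < rod-8; rod-8 < rod-12; rod-12 < rod-5; rod-5 < rod-11; rod-11 < rod-4; rod-4 < rod-6; rod-6 < rod-1; rod-1 < rod-14; rod-14 < rod-3. Chaining them end to end gives the full order.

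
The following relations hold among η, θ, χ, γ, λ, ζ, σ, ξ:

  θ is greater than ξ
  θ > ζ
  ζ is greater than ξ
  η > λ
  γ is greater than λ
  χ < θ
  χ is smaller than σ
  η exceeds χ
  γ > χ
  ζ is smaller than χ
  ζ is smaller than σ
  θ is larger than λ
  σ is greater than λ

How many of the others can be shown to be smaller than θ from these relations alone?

Directly below θ: λ, ξ, ζ, χ.
No other element is forced below θ by the given relations, so the count is 4.

4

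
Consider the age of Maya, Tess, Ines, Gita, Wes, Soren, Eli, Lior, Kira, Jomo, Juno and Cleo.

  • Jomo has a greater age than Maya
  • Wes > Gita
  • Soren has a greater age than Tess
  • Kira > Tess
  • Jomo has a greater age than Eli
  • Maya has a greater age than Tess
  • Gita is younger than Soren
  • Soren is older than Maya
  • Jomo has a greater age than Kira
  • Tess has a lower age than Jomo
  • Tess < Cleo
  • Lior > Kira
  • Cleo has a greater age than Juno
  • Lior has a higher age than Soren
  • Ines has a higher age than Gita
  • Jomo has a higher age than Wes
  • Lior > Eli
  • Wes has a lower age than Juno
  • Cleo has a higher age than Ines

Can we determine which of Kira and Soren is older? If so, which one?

undetermined

Following every chain through Kira: above Kira we get Lior, Jomo; below Kira we get Tess.
Soren is not reached, and no chain runs the other way from Soren to Kira.
So the given relations leave the order of Kira and Soren undetermined.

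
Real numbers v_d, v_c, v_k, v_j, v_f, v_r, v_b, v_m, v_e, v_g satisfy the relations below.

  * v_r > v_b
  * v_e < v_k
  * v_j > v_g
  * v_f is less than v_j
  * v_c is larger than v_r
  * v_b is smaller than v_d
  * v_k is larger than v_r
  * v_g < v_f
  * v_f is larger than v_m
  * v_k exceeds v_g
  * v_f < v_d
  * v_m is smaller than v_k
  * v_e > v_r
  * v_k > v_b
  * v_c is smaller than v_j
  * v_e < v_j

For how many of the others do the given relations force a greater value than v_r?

Directly above v_r: v_e, v_c, v_k.
One step further: v_j (4 so far).
Nothing else is reachable above v_r; 4 in all.

4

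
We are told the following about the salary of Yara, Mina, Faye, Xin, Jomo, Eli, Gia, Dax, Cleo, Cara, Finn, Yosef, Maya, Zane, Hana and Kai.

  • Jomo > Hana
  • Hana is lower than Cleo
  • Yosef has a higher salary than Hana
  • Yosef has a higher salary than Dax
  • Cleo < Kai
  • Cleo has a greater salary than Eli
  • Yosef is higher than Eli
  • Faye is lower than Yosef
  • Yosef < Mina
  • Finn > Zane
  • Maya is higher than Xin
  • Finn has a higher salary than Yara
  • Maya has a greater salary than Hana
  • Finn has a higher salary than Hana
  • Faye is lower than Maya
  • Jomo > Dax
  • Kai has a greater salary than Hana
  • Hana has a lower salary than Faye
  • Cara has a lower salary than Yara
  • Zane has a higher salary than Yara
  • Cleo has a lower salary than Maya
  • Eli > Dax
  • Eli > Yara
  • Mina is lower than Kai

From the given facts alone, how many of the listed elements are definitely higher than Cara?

9

The elements the relations force above Cara are Yara, Eli, Cleo, Yosef, Zane, Finn, Mina, Maya, Kai — no chain reaches any other.
That is 9.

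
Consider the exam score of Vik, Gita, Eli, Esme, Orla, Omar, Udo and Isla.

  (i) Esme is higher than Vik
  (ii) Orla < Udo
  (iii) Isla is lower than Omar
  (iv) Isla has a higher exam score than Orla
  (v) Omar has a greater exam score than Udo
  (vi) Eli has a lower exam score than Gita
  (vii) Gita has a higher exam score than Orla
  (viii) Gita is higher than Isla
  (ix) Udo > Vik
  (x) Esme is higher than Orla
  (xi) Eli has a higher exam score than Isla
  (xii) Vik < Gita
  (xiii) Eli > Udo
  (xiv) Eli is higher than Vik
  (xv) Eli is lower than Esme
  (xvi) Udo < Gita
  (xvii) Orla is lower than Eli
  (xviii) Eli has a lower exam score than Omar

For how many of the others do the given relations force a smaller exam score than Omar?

Directly below Omar: Udo, Isla, Eli.
One step further: Orla, Vik (5 so far).
No other element is forced below Omar by the given relations, so the count is 5.

5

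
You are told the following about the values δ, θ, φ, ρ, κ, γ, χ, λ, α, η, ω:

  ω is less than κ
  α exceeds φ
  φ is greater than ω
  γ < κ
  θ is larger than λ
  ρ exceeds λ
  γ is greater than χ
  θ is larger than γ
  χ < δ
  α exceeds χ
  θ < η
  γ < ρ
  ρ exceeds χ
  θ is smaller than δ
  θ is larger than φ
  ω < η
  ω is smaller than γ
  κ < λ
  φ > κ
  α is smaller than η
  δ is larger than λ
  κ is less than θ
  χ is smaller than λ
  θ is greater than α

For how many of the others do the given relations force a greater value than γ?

8

Directly above γ: κ, θ, ρ.
One step further: φ, λ, η, δ (7 so far).
One step further: α (8 so far).
Nothing else is reachable above γ; 8 in all.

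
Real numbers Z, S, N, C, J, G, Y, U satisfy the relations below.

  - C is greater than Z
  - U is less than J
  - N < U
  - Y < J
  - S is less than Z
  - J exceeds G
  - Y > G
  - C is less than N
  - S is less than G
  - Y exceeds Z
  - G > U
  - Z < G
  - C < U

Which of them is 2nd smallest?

The consecutive relations fix a unique order: S < Z < C < N < U < G < Y < J.
The 2nd smallest is Z.

Z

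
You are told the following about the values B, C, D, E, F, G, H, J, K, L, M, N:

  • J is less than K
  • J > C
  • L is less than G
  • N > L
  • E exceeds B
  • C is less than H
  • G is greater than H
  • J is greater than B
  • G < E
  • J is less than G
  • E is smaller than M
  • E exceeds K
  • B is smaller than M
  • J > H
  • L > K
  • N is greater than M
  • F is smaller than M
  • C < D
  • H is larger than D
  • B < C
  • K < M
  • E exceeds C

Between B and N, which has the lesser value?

Following the relations from B: B < C < D < H < J < K < L < G < E < M < N.
So B < N; B is the smaller of the two.

B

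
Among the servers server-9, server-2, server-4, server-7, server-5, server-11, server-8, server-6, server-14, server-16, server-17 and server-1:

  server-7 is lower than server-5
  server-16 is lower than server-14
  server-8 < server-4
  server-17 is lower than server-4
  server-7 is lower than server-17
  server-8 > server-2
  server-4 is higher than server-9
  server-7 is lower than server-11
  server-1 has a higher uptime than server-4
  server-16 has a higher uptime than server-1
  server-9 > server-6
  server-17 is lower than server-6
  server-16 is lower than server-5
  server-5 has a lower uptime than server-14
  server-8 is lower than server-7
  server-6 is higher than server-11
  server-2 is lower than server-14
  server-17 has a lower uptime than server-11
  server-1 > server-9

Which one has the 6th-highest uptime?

server-9

Chaining the given pairs: server-2 < server-8 < server-7 < server-17 < server-11 < server-6 < server-9 < server-4 < server-1 < server-16 < server-5 < server-14.
Counting 6 from the largest end gives server-9.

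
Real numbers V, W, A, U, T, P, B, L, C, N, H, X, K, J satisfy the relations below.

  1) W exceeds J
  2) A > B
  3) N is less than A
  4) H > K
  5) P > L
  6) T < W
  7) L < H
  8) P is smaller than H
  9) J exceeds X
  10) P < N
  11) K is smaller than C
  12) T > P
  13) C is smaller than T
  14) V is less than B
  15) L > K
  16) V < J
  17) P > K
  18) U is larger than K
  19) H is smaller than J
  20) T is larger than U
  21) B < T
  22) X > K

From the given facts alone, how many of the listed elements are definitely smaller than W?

11

Directly below W: T, J.
One step further: V, U, X, B, C, P, H (9 so far).
One step further: K, L (11 so far).
No other element is forced below W by the given relations, so the count is 11.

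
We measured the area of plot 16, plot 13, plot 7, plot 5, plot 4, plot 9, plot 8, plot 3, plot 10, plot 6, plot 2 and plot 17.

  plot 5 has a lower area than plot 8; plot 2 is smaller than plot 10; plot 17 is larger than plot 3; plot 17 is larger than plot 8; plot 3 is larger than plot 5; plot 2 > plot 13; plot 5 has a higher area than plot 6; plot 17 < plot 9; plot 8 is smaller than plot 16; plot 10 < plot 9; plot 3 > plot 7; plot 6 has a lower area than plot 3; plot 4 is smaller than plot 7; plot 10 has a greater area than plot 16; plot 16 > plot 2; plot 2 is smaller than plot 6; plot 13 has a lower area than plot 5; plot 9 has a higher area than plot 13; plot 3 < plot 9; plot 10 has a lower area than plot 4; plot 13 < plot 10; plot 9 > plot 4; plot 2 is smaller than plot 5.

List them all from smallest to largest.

Nothing is placed below plot 13, so it is least; from there plot 13 < plot 2; plot 2 < plot 6; plot 6 < plot 5; plot 5 < plot 8; plot 8 < plot 16; plot 16 < plot 10; plot 10 < plot 4; plot 4 < plot 7; plot 7 < plot 3; plot 3 < plot 17; plot 17 < plot 9, each given directly.

plot 13 < plot 2 < plot 6 < plot 5 < plot 8 < plot 16 < plot 10 < plot 4 < plot 7 < plot 3 < plot 17 < plot 9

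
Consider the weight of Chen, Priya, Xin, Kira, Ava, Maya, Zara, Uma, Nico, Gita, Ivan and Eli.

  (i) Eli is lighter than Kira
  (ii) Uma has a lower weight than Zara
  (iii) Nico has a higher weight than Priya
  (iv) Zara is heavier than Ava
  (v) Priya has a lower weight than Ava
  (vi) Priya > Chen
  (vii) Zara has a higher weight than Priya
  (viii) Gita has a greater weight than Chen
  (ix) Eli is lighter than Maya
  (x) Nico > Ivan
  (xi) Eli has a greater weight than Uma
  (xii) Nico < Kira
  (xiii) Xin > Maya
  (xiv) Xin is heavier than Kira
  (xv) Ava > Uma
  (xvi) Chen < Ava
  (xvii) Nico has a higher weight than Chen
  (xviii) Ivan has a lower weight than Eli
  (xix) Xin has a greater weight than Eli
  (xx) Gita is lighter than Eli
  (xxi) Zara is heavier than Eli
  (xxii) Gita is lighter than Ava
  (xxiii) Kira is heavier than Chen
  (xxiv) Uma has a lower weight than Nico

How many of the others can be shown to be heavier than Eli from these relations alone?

From Eli the given relations immediately reach Maya, Kira, Zara, Xin.
Nothing else is reachable above Eli; 4 in all.

4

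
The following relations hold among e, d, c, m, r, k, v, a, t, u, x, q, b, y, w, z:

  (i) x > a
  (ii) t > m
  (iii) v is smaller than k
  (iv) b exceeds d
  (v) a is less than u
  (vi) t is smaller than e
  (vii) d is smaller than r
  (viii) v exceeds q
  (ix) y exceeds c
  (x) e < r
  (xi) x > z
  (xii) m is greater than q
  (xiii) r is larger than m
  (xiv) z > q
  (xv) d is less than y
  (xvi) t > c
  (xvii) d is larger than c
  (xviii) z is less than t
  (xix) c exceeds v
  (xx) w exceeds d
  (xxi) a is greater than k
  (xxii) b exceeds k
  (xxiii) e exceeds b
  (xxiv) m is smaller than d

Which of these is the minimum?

Chaining upward from q: directly above it, v, z, m; then k, c, t, x, d, r; then a, b, y, e, w; then u.
That covers every other element, and nothing is given below q, so q is the minimum.

q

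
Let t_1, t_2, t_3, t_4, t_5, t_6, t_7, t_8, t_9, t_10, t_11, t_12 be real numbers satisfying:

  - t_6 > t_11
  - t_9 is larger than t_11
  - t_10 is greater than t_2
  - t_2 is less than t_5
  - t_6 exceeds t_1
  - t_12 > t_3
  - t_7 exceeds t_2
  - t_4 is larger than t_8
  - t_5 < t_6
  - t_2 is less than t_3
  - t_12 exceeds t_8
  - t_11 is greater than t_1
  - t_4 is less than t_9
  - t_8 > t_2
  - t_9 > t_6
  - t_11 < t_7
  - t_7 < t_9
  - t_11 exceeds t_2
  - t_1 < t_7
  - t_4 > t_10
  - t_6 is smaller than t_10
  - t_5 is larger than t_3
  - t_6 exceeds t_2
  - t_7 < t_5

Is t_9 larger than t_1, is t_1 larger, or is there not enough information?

t_9

t_1 < t_11 and t_11 < t_7 give t_1 < t_7.
Then t_7 < t_5 extends the chain to t_5.
With t_5 < t_6: t_1 < t_11 < t_7 < t_5 < t_6.
With t_6 < t_10: t_1 < t_11 < t_7 < t_5 < t_6 < t_10.
Then t_10 < t_4 extends the chain to t_4.
With t_4 < t_9: t_1 < t_11 < t_7 < t_5 < t_6 < t_10 < t_4 < t_9.
So t_9 is larger.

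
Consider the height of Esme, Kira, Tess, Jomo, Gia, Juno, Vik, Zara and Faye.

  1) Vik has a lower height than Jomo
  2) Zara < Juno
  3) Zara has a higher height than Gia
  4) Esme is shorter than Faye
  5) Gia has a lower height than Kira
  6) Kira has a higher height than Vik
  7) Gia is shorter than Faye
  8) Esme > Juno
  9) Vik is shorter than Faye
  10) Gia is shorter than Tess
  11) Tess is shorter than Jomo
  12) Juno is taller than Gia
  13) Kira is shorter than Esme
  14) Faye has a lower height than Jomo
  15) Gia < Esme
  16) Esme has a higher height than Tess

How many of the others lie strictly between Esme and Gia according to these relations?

The relations place Gia below Esme. An element lies strictly between them when it is forced above Gia and also forced below Esme.
Above Gia: {Zara, Kira, Tess, Juno, Faye, Jomo}. Below Esme: {Vik, Zara, Kira, Tess, Juno}.
Intersection: {Zara, Kira, Tess, Juno} — 4.

4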